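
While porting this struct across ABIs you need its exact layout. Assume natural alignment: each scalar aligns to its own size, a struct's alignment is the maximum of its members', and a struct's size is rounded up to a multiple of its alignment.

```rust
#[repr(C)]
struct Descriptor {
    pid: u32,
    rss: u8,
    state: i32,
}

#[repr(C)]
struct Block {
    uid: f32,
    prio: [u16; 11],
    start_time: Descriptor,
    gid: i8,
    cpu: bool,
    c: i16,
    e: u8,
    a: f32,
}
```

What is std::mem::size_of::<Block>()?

Descriptor: pid at 0 (size 4, align 4) → ends 4; rss at 4 (size 1, align 1) → ends 5; pad 3 to align 4 for state; state at 8 (size 4, align 4) → ends 12; total 12 bytes, alignment 4
uid at 0 (size 4, align 4) → ends 4
prio at 4 (size 22, align 2) → ends 26
pad 2 to align 4 for start_time
start_time at 28 (size 12, align 4) → ends 40
gid at 40 (size 1, align 1) → ends 41
cpu at 41 (size 1, align 1) → ends 42
c at 42 (size 2, align 2) → ends 44
e at 44 (size 1, align 1) → ends 45
pad 3 to align 4 for a
a at 48 (size 4, align 4) → ends 52
total 52 bytes, alignment 4

52 bytes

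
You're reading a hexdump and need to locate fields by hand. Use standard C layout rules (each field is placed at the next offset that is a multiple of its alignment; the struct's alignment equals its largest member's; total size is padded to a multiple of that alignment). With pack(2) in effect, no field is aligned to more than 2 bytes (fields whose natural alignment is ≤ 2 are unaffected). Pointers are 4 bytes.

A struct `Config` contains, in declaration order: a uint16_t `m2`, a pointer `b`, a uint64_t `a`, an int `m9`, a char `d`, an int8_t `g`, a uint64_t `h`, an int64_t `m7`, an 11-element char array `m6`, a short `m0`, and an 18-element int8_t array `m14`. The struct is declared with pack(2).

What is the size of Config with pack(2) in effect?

68

m2 at 0 (size 2, align 2) → ends 2
b at 2 (size 4, align 2) → ends 6
a at 6 (size 8, align 2) → ends 14
m9 at 14 (size 4, align 2) → ends 18
d at 18 (size 1, align 1) → ends 19
g at 19 (size 1, align 1) → ends 20
h at 20 (size 8, align 2) → ends 28
m7 at 28 (size 8, align 2) → ends 36
m6 at 36 (size 11, align 1) → ends 47
pad 1 to align 2 for m0
m0 at 48 (size 2, align 2) → ends 50
m14 at 50 (size 18, align 1) → ends 68
total 68 bytes, alignment 2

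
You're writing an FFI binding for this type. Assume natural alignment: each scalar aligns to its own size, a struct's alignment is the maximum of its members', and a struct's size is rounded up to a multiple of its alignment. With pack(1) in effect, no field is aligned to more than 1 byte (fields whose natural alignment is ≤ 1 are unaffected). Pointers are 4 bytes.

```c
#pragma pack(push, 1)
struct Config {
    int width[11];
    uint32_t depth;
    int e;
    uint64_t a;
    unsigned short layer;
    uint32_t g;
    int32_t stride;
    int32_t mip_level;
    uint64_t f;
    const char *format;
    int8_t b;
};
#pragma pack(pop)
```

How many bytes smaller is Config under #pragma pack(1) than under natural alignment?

natural layout:
  @0: width [44B, align 4] → 44
  @44: depth [4B, align 4] → 48
  @48: e [4B, align 4] → 52
  +4 pad (align 8)
  @56: a [8B, align 8] → 64
  @64: layer [2B, align 2] → 66
  +2 pad (align 4)
  @68: g [4B, align 4] → 72
  @72: stride [4B, align 4] → 76
  @76: mip_level [4B, align 4] → 80
  @80: f [8B, align 8] → 88
  @88: format [4B, align 4] → 92
  @92: b [1B, align 1] → 93
  +3 tail pad (align 8)
  size 96, align 8
packed(1) layout:
  @0: width [44B, align 1] → 44
  @44: depth [4B, align 1] → 48
  @48: e [4B, align 1] → 52
  @52: a [8B, align 1] → 60
  @60: layer [2B, align 1] → 62
  @62: g [4B, align 1] → 66
  @66: stride [4B, align 1] → 70
  @70: mip_level [4B, align 1] → 74
  @74: f [8B, align 1] → 82
  @82: format [4B, align 1] → 86
  @86: b [1B, align 1] → 87
  size 87, align 1
96 − 87 = 9

9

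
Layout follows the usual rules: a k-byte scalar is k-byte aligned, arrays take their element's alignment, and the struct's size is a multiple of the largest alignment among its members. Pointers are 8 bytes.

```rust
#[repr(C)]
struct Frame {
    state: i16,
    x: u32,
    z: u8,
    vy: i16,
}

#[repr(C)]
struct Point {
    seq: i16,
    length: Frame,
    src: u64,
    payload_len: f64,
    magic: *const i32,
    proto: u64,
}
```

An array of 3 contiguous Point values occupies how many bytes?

Frame: state at 0 (size 2, align 2) → ends 2; pad 2 to align 4 for x; x at 4 (size 4, align 4) → ends 8; z at 8 (size 1, align 1) → ends 9; pad 1 to align 2 for vy; vy at 10 (size 2, align 2) → ends 12; total 12 bytes, alignment 4
seq at 0 (size 2, align 2) → ends 2
pad 2 to align 4 for length
length at 4 (size 12, align 4) → ends 16
src at 16 (size 8, align 8) → ends 24
payload_len at 24 (size 8, align 8) → ends 32
magic at 32 (size 8, align 8) → ends 40
proto at 40 (size 8, align 8) → ends 48
total 48 bytes, alignment 8
array of 3: 3 × 48 = 144

144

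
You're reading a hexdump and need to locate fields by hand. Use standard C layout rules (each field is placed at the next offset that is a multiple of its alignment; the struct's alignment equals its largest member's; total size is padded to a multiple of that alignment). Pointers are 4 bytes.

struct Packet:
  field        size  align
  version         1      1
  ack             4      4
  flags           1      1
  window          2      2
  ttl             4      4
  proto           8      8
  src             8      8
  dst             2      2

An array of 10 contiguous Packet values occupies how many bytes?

@0: version [1B, align 1] → 1
+3 pad (align 4)
@4: ack [4B, align 4] → 8
@8: flags [1B, align 1] → 9
+1 pad (align 2)
@10: window [2B, align 2] → 12
@12: ttl [4B, align 4] → 16
@16: proto [8B, align 8] → 24
@24: src [8B, align 8] → 32
@32: dst [2B, align 2] → 34
+6 tail pad (align 8)
size 40, align 8
array of 10: 10 × 40 = 400

400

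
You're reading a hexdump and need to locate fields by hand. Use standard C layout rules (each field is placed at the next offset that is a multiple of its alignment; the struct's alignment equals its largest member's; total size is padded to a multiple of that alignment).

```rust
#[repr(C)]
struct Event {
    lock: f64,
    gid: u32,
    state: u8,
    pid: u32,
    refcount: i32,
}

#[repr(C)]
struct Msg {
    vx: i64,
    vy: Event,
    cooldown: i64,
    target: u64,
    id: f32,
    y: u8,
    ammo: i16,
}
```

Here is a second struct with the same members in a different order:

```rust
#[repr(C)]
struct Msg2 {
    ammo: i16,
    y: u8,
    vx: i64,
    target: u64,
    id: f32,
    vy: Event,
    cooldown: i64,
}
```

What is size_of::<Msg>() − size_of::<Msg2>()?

-8

Event: 0..8  lock  (8B, 8-aligned); 8..12  gid  (4B, 4-aligned); 12..13  state  (1B, 1-aligned); 13..16  -- padding (3B); 16..20  pid  (4B, 4-aligned); 20..24  refcount  (4B, 4-aligned); sizeof = 24, alignof = 8
0..8  vx  (8B, 8-aligned)
8..32  vy  (24B, 8-aligned)
32..40  cooldown  (8B, 8-aligned)
40..48  target  (8B, 8-aligned)
48..52  id  (4B, 4-aligned)
52..53  y  (1B, 1-aligned)
53..54  -- padding (1B)
54..56  ammo  (2B, 2-aligned)
sizeof = 56, alignof = 8
— Msg2 —
0..2  ammo  (2B, 2-aligned)
2..3  y  (1B, 1-aligned)
3..8  -- padding (5B)
8..16  vx  (8B, 8-aligned)
16..24  target  (8B, 8-aligned)
24..28  id  (4B, 4-aligned)
28..32  -- padding (4B)
32..56  vy  (24B, 8-aligned)
56..64  cooldown  (8B, 8-aligned)
sizeof = 64, alignof = 8
56 − 64 = -8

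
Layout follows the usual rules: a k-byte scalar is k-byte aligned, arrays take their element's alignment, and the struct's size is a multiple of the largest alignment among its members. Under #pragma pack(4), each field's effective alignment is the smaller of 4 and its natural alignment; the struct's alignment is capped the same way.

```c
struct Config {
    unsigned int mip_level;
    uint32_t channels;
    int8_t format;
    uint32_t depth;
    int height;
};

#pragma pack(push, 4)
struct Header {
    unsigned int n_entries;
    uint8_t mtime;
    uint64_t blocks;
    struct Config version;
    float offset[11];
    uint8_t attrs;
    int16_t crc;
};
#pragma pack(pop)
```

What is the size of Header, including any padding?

84

Config: @0: mip_level [4B, align 4] → 4; @4: channels [4B, align 4] → 8; @8: format [1B, align 1] → 9; +3 pad (align 4); @12: depth [4B, align 4] → 16; @16: height [4B, align 4] → 20; size 20, align 4
@0: n_entries [4B, align 4] → 4
@4: mtime [1B, align 1] → 5
+3 pad (align 4)
@8: blocks [8B, align 4] → 16
@16: version [20B, align 4] → 36
@36: offset [44B, align 4] → 80
@80: attrs [1B, align 1] → 81
+1 pad (align 2)
@82: crc [2B, align 2] → 84
size 84, align 4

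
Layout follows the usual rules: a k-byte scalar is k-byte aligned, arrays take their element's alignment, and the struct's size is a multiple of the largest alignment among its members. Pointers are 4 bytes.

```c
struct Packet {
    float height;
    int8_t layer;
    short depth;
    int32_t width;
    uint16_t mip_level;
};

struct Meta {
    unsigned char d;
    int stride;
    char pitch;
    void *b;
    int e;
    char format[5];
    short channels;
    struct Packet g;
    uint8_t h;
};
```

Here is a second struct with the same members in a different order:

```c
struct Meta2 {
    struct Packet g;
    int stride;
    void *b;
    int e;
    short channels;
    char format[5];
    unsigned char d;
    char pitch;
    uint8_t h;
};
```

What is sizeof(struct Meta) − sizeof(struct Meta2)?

8

Packet: height at 0 (size 4, align 4) → ends 4; layer at 4 (size 1, align 1) → ends 5; pad 1 to align 2 for depth; depth at 6 (size 2, align 2) → ends 8; width at 8 (size 4, align 4) → ends 12; mip_level at 12 (size 2, align 2) → ends 14; tail pad 2 to reach multiple of 4; total 16 bytes, alignment 4
d at 0 (size 1, align 1) → ends 1
pad 3 to align 4 for stride
stride at 4 (size 4, align 4) → ends 8
pitch at 8 (size 1, align 1) → ends 9
pad 3 to align 4 for b
b at 12 (size 4, align 4) → ends 16
e at 16 (size 4, align 4) → ends 20
format at 20 (size 5, align 1) → ends 25
pad 1 to align 2 for channels
channels at 26 (size 2, align 2) → ends 28
g at 28 (size 16, align 4) → ends 44
h at 44 (size 1, align 1) → ends 45
tail pad 3 to reach multiple of 4
total 48 bytes, alignment 4
— Meta2 —
g at 0 (size 16, align 4) → ends 16
stride at 16 (size 4, align 4) → ends 20
b at 20 (size 4, align 4) → ends 24
e at 24 (size 4, align 4) → ends 28
channels at 28 (size 2, align 2) → ends 30
format at 30 (size 5, align 1) → ends 35
d at 35 (size 1, align 1) → ends 36
pitch at 36 (size 1, align 1) → ends 37
h at 37 (size 1, align 1) → ends 38
tail pad 2 to reach multiple of 4
total 40 bytes, alignment 4
48 − 40 = 8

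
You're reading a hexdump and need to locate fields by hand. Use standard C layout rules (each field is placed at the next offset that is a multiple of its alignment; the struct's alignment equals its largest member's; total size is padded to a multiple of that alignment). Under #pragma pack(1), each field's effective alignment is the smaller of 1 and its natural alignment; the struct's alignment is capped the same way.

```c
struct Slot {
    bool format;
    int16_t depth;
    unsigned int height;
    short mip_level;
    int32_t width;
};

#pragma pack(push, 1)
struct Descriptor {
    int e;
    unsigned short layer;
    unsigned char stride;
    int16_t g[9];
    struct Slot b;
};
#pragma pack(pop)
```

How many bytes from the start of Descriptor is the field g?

Slot: 0..1  format  (1B, 1-aligned); 1..2  -- padding (1B); 2..4  depth  (2B, 2-aligned); 4..8  height  (4B, 4-aligned); 8..10  mip_level  (2B, 2-aligned); 10..12  -- padding (2B); 12..16  width  (4B, 4-aligned); sizeof = 16, alignof = 4
0..4  e  (4B, 1-aligned)
4..6  layer  (2B, 1-aligned)
6..7  stride  (1B, 1-aligned)
7..25  g  (18B, 1-aligned)

7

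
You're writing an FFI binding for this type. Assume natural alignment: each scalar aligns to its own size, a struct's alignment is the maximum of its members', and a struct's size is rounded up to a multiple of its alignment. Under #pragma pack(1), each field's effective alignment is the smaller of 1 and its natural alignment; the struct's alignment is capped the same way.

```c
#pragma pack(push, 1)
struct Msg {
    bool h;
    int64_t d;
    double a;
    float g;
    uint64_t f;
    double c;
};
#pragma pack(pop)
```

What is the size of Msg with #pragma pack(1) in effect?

37

0..1  h  (1B, 1-aligned)
1..9  d  (8B, 1-aligned)
9..17  a  (8B, 1-aligned)
17..21  g  (4B, 1-aligned)
21..29  f  (8B, 1-aligned)
29..37  c  (8B, 1-aligned)
sizeof = 37, alignof = 1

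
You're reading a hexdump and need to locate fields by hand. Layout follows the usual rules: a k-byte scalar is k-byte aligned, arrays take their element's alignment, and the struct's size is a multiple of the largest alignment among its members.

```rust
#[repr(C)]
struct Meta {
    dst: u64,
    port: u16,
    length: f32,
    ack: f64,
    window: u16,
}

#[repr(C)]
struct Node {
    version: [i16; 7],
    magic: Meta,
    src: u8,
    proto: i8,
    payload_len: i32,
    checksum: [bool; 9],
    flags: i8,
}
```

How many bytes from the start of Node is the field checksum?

56

Meta: @0: dst [8B, align 8] → 8; @8: port [2B, align 2] → 10; +2 pad (align 4); @12: length [4B, align 4] → 16; @16: ack [8B, align 8] → 24; @24: window [2B, align 2] → 26; +6 tail pad (align 8); size 32, align 8
@0: version [14B, align 2] → 14
+2 pad (align 8)
@16: magic [32B, align 8] → 48
@48: src [1B, align 1] → 49
@49: proto [1B, align 1] → 50
+2 pad (align 4)
@52: payload_len [4B, align 4] → 56
@56: checksum [9B, align 1] → 65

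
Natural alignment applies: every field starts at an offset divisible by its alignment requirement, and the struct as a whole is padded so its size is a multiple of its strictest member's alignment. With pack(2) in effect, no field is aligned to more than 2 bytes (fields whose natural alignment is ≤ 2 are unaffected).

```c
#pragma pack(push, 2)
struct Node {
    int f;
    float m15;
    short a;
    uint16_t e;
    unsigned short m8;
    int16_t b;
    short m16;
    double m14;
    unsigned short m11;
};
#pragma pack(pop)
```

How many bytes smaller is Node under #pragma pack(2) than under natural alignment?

12

natural layout:
  f at 0 (size 4, align 4) → ends 4
  m15 at 4 (size 4, align 4) → ends 8
  a at 8 (size 2, align 2) → ends 10
  e at 10 (size 2, align 2) → ends 12
  m8 at 12 (size 2, align 2) → ends 14
  b at 14 (size 2, align 2) → ends 16
  m16 at 16 (size 2, align 2) → ends 18
  pad 6 to align 8 for m14
  m14 at 24 (size 8, align 8) → ends 32
  m11 at 32 (size 2, align 2) → ends 34
  tail pad 6 to reach multiple of 8
  total 40 bytes, alignment 8
packed(2) layout:
  f at 0 (size 4, align 2) → ends 4
  m15 at 4 (size 4, align 2) → ends 8
  a at 8 (size 2, align 2) → ends 10
  e at 10 (size 2, align 2) → ends 12
  m8 at 12 (size 2, align 2) → ends 14
  b at 14 (size 2, align 2) → ends 16
  m16 at 16 (size 2, align 2) → ends 18
  m14 at 18 (size 8, align 2) → ends 26
  m11 at 26 (size 2, align 2) → ends 28
  total 28 bytes, alignment 2
40 − 28 = 12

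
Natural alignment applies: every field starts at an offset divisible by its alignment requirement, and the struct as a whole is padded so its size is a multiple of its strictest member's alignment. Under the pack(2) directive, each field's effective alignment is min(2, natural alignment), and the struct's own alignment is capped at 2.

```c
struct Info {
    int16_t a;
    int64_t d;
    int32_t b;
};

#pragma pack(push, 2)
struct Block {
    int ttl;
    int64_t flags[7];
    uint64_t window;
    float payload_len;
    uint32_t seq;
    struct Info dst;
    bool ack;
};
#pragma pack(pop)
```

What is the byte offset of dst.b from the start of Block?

Info: a at 0 (size 2, align 2) → ends 2; pad 6 to align 8 for d; d at 8 (size 8, align 8) → ends 16; b at 16 (size 4, align 4) → ends 20; tail pad 4 to reach multiple of 8; total 24 bytes, alignment 8
ttl at 0 (size 4, align 2) → ends 4
flags at 4 (size 56, align 2) → ends 60
window at 60 (size 8, align 2) → ends 68
payload_len at 68 (size 4, align 2) → ends 72
seq at 72 (size 4, align 2) → ends 76
dst at 76 (size 24, align 2) → ends 100
within Info: b at 16
76 + 16 = 92

92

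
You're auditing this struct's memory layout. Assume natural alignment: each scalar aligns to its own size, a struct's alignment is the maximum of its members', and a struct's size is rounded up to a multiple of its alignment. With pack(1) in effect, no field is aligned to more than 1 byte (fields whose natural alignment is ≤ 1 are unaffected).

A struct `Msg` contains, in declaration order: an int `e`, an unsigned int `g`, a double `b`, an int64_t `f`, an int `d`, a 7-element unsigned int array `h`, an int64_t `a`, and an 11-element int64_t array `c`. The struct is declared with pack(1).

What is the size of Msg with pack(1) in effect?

@0: e [4B, align 1] → 4
@4: g [4B, align 1] → 8
@8: b [8B, align 1] → 16
@16: f [8B, align 1] → 24
@24: d [4B, align 1] → 28
@28: h [28B, align 1] → 56
@56: a [8B, align 1] → 64
@64: c [88B, align 1] → 152
size 152, align 1

152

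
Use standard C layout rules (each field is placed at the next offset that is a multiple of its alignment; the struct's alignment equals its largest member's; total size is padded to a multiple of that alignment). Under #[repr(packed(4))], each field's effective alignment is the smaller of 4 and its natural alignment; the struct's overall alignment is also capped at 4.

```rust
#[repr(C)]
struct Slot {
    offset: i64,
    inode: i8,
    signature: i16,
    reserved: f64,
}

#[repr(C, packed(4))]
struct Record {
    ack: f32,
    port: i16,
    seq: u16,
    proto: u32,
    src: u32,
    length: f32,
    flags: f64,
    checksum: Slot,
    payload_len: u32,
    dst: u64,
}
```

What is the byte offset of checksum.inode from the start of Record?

Slot: 0..8  offset  (8B, 8-aligned); 8..9  inode  (1B, 1-aligned); 9..10  -- padding (1B); 10..12  signature  (2B, 2-aligned); 12..16  -- padding (4B); 16..24  reserved  (8B, 8-aligned); sizeof = 24, alignof = 8
0..4  ack  (4B, 4-aligned)
4..6  port  (2B, 2-aligned)
6..8  seq  (2B, 2-aligned)
8..12  proto  (4B, 4-aligned)
12..16  src  (4B, 4-aligned)
16..20  length  (4B, 4-aligned)
20..28  flags  (8B, 4-aligned)
28..52  checksum  (24B, 4-aligned)
within Slot: inode at 8
28 + 8 = 36

36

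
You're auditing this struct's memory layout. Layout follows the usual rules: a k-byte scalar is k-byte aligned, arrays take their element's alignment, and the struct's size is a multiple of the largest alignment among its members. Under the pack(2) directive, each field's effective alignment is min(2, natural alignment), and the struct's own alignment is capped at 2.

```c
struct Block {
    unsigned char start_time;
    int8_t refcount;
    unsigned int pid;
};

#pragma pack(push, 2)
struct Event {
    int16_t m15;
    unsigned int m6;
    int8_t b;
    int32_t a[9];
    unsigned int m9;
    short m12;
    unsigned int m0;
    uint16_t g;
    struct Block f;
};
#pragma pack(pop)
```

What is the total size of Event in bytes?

64

Block: 0..1  start_time  (1B, 1-aligned); 1..2  refcount  (1B, 1-aligned); 2..4  -- padding (2B); 4..8  pid  (4B, 4-aligned); sizeof = 8, alignof = 4
0..2  m15  (2B, 2-aligned)
2..6  m6  (4B, 2-aligned)
6..7  b  (1B, 1-aligned)
7..8  -- padding (1B)
8..44  a  (36B, 2-aligned)
44..48  m9  (4B, 2-aligned)
48..50  m12  (2B, 2-aligned)
50..54  m0  (4B, 2-aligned)
54..56  g  (2B, 2-aligned)
56..64  f  (8B, 2-aligned)
sizeof = 64, alignof = 2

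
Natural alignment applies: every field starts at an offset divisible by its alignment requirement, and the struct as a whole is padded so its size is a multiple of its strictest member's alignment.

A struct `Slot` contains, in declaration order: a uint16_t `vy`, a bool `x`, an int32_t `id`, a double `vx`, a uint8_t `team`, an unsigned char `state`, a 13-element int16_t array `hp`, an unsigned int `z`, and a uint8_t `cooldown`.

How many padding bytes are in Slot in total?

8

0..2  vy  (2B, 2-aligned)
2..3  x  (1B, 1-aligned)
3..4  -- padding (1B)
4..8  id  (4B, 4-aligned)
8..16  vx  (8B, 8-aligned)
16..17  team  (1B, 1-aligned)
17..18  state  (1B, 1-aligned)
18..44  hp  (26B, 2-aligned)
44..48  z  (4B, 4-aligned)
48..49  cooldown  (1B, 1-aligned)
49..56  -- tail padding (7B)
sizeof = 56, alignof = 8
data bytes 48, size 56 → padding 8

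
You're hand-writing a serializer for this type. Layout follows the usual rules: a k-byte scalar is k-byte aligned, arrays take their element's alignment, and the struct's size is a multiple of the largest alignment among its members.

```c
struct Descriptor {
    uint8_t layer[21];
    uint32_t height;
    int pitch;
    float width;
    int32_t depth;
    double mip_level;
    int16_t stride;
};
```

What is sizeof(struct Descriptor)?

@0: layer [21B, align 1] → 21
+3 pad (align 4)
@24: height [4B, align 4] → 28
@28: pitch [4B, align 4] → 32
@32: width [4B, align 4] → 36
@36: depth [4B, align 4] → 40
@40: mip_level [8B, align 8] → 48
@48: stride [2B, align 2] → 50
+6 tail pad (align 8)
size 56, align 8

56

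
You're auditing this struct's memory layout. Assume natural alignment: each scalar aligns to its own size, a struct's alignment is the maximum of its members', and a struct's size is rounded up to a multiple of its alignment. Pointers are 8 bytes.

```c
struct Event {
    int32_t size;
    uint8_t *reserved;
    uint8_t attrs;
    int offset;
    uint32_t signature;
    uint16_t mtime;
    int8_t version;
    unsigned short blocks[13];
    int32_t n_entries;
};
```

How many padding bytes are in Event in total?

size at 0 (size 4, align 4) → ends 4
pad 4 to align 8 for reserved
reserved at 8 (size 8, align 8) → ends 16
attrs at 16 (size 1, align 1) → ends 17
pad 3 to align 4 for offset
offset at 20 (size 4, align 4) → ends 24
signature at 24 (size 4, align 4) → ends 28
mtime at 28 (size 2, align 2) → ends 30
version at 30 (size 1, align 1) → ends 31
pad 1 to align 2 for blocks
blocks at 32 (size 26, align 2) → ends 58
pad 2 to align 4 for n_entries
n_entries at 60 (size 4, align 4) → ends 64
total 64 bytes, alignment 8
data bytes 54, size 64 → padding 10

10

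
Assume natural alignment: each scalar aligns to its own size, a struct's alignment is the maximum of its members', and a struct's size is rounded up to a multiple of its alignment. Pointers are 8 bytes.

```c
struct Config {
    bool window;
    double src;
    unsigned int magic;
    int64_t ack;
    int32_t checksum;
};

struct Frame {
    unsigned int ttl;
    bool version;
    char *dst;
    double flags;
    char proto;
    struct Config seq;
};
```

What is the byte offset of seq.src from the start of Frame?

40

Config: @0: window [1B, align 1] → 1; +7 pad (align 8); @8: src [8B, align 8] → 16; @16: magic [4B, align 4] → 20; +4 pad (align 8); @24: ack [8B, align 8] → 32; @32: checksum [4B, align 4] → 36; +4 tail pad (align 8); size 40, align 8
@0: ttl [4B, align 4] → 4
@4: version [1B, align 1] → 5
+3 pad (align 8)
@8: dst [8B, align 8] → 16
@16: flags [8B, align 8] → 24
@24: proto [1B, align 1] → 25
+7 pad (align 8)
@32: seq [40B, align 8] → 72
within Config: src at 8
32 + 8 = 40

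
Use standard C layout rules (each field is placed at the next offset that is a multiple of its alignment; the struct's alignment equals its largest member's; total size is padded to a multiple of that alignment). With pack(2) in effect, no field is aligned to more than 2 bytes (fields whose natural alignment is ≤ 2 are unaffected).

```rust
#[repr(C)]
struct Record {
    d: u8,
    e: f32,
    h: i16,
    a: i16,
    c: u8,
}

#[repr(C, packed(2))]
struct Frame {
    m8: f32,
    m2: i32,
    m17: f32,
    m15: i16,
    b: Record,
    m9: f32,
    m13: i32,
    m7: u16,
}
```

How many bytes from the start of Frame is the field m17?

Record: 0..1  d  (1B, 1-aligned); 1..4  -- padding (3B); 4..8  e  (4B, 4-aligned); 8..10  h  (2B, 2-aligned); 10..12  a  (2B, 2-aligned); 12..13  c  (1B, 1-aligned); 13..16  -- tail padding (3B); sizeof = 16, alignof = 4
0..4  m8  (4B, 2-aligned)
4..8  m2  (4B, 2-aligned)
8..12  m17  (4B, 2-aligned)

8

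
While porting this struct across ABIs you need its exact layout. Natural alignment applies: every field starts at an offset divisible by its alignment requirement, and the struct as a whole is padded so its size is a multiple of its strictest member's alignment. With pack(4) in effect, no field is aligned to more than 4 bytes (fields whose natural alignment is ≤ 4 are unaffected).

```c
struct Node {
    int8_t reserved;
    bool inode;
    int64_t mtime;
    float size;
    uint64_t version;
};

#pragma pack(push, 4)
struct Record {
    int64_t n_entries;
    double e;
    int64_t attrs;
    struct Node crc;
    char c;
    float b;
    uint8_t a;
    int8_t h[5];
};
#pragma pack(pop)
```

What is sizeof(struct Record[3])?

216

Node: @0: reserved [1B, align 1] → 1; @1: inode [1B, align 1] → 2; +6 pad (align 8); @8: mtime [8B, align 8] → 16; @16: size [4B, align 4] → 20; +4 pad (align 8); @24: version [8B, align 8] → 32; size 32, align 8
@0: n_entries [8B, align 4] → 8
@8: e [8B, align 4] → 16
@16: attrs [8B, align 4] → 24
@24: crc [32B, align 4] → 56
@56: c [1B, align 1] → 57
+3 pad (align 4)
@60: b [4B, align 4] → 64
@64: a [1B, align 1] → 65
@65: h [5B, align 1] → 70
+2 tail pad (align 4)
size 72, align 4
array of 3: 3 × 72 = 216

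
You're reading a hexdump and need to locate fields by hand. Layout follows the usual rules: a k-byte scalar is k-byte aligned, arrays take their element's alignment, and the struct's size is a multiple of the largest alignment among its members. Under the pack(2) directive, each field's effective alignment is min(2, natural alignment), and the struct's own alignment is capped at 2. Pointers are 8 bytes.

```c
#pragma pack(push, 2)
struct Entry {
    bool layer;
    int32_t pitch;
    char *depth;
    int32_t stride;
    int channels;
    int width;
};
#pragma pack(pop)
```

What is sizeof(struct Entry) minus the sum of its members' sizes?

1

0..1  layer  (1B, 1-aligned)
1..2  -- padding (1B)
2..6  pitch  (4B, 2-aligned)
6..14  depth  (8B, 2-aligned)
14..18  stride  (4B, 2-aligned)
18..22  channels  (4B, 2-aligned)
22..26  width  (4B, 2-aligned)
sizeof = 26, alignof = 2
data bytes 25, size 26 → padding 1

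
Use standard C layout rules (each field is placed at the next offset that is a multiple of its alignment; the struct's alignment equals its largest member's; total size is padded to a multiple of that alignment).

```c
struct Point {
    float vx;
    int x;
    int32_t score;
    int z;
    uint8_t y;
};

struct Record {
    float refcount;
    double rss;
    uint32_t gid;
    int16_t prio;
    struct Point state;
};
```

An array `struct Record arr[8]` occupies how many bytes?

Point: vx at 0 (size 4, align 4) → ends 4; x at 4 (size 4, align 4) → ends 8; score at 8 (size 4, align 4) → ends 12; z at 12 (size 4, align 4) → ends 16; y at 16 (size 1, align 1) → ends 17; tail pad 3 to reach multiple of 4; total 20 bytes, alignment 4
refcount at 0 (size 4, align 4) → ends 4
pad 4 to align 8 for rss
rss at 8 (size 8, align 8) → ends 16
gid at 16 (size 4, align 4) → ends 20
prio at 20 (size 2, align 2) → ends 22
pad 2 to align 4 for state
state at 24 (size 20, align 4) → ends 44
tail pad 4 to reach multiple of 8
total 48 bytes, alignment 8
array of 8: 8 × 48 = 384

384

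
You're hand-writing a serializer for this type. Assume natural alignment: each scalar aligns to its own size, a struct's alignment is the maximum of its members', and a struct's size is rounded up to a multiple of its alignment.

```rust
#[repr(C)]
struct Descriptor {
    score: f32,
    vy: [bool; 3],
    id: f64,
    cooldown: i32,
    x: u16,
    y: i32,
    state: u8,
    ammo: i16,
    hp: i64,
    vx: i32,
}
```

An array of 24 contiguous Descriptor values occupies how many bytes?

1152

@0: score [4B, align 4] → 4
@4: vy [3B, align 1] → 7
+1 pad (align 8)
@8: id [8B, align 8] → 16
@16: cooldown [4B, align 4] → 20
@20: x [2B, align 2] → 22
+2 pad (align 4)
@24: y [4B, align 4] → 28
@28: state [1B, align 1] → 29
+1 pad (align 2)
@30: ammo [2B, align 2] → 32
@32: hp [8B, align 8] → 40
@40: vx [4B, align 4] → 44
+4 tail pad (align 8)
size 48, align 8
array of 24: 24 × 48 = 1152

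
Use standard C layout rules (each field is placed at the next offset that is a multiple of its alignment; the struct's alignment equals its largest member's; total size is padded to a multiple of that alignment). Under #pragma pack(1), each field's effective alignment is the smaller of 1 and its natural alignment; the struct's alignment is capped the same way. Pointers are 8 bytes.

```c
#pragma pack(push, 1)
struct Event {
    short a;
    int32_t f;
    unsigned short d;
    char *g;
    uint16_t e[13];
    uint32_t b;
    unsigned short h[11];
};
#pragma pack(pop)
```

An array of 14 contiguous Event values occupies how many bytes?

952

@0: a [2B, align 1] → 2
@2: f [4B, align 1] → 6
@6: d [2B, align 1] → 8
@8: g [8B, align 1] → 16
@16: e [26B, align 1] → 42
@42: b [4B, align 1] → 46
@46: h [22B, align 1] → 68
size 68, align 1
array of 14: 14 × 68 = 952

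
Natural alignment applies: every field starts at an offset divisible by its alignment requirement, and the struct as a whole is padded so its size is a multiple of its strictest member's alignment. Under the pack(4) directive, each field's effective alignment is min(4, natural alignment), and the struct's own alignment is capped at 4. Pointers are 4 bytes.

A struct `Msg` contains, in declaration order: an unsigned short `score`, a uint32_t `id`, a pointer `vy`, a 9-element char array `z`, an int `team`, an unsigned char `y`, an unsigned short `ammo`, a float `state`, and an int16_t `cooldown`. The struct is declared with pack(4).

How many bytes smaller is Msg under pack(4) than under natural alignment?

0

natural layout:
  score at 0 (size 2, align 2) → ends 2
  pad 2 to align 4 for id
  id at 4 (size 4, align 4) → ends 8
  vy at 8 (size 4, align 4) → ends 12
  z at 12 (size 9, align 1) → ends 21
  pad 3 to align 4 for team
  team at 24 (size 4, align 4) → ends 28
  y at 28 (size 1, align 1) → ends 29
  pad 1 to align 2 for ammo
  ammo at 30 (size 2, align 2) → ends 32
  state at 32 (size 4, align 4) → ends 36
  cooldown at 36 (size 2, align 2) → ends 38
  tail pad 2 to reach multiple of 4
  total 40 bytes, alignment 4
packed(4) layout:
  score at 0 (size 2, align 2) → ends 2
  pad 2 to align 4 for id
  id at 4 (size 4, align 4) → ends 8
  vy at 8 (size 4, align 4) → ends 12
  z at 12 (size 9, align 1) → ends 21
  pad 3 to align 4 for team
  team at 24 (size 4, align 4) → ends 28
  y at 28 (size 1, align 1) → ends 29
  pad 1 to align 2 for ammo
  ammo at 30 (size 2, align 2) → ends 32
  state at 32 (size 4, align 4) → ends 36
  cooldown at 36 (size 2, align 2) → ends 38
  tail pad 2 to reach multiple of 4
  total 40 bytes, alignment 4
40 − 40 = 0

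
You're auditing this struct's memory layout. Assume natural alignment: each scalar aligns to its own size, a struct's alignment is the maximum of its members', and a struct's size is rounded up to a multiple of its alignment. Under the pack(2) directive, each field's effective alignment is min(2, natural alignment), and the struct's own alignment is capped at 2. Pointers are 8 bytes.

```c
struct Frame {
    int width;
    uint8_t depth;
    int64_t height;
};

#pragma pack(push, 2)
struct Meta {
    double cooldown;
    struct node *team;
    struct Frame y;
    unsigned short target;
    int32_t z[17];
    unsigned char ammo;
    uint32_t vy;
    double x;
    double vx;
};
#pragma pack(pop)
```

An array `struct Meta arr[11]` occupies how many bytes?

1364

Frame: 0..4  width  (4B, 4-aligned); 4..5  depth  (1B, 1-aligned); 5..8  -- padding (3B); 8..16  height  (8B, 8-aligned); sizeof = 16, alignof = 8
0..8  cooldown  (8B, 2-aligned)
8..16  team  (8B, 2-aligned)
16..32  y  (16B, 2-aligned)
32..34  target  (2B, 2-aligned)
34..102  z  (68B, 2-aligned)
102..103  ammo  (1B, 1-aligned)
103..104  -- padding (1B)
104..108  vy  (4B, 2-aligned)
108..116  x  (8B, 2-aligned)
116..124  vx  (8B, 2-aligned)
sizeof = 124, alignof = 2
array of 11: 11 × 124 = 1364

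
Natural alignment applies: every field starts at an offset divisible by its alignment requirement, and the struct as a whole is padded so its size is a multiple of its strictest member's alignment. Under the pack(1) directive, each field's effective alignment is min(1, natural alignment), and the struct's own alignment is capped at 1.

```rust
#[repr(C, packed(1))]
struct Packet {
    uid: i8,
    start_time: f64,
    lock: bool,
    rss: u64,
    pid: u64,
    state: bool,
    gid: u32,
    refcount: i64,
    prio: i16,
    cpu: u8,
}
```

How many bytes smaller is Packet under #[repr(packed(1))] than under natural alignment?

22

natural layout:
  uid at 0 (size 1, align 1) → ends 1
  pad 7 to align 8 for start_time
  start_time at 8 (size 8, align 8) → ends 16
  lock at 16 (size 1, align 1) → ends 17
  pad 7 to align 8 for rss
  rss at 24 (size 8, align 8) → ends 32
  pid at 32 (size 8, align 8) → ends 40
  state at 40 (size 1, align 1) → ends 41
  pad 3 to align 4 for gid
  gid at 44 (size 4, align 4) → ends 48
  refcount at 48 (size 8, align 8) → ends 56
  prio at 56 (size 2, align 2) → ends 58
  cpu at 58 (size 1, align 1) → ends 59
  tail pad 5 to reach multiple of 8
  total 64 bytes, alignment 8
packed(1) layout:
  uid at 0 (size 1, align 1) → ends 1
  start_time at 1 (size 8, align 1) → ends 9
  lock at 9 (size 1, align 1) → ends 10
  rss at 10 (size 8, align 1) → ends 18
  pid at 18 (size 8, align 1) → ends 26
  state at 26 (size 1, align 1) → ends 27
  gid at 27 (size 4, align 1) → ends 31
  refcount at 31 (size 8, align 1) → ends 39
  prio at 39 (size 2, align 1) → ends 41
  cpu at 41 (size 1, align 1) → ends 42
  total 42 bytes, alignment 1
64 − 42 = 22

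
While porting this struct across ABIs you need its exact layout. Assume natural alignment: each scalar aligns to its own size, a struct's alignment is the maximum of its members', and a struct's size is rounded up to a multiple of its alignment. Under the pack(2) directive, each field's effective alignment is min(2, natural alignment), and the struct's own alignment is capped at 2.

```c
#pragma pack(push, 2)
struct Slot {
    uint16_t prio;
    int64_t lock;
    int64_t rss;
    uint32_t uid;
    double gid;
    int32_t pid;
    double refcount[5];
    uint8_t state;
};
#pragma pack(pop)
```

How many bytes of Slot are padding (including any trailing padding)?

@0: prio [2B, align 2] → 2
@2: lock [8B, align 2] → 10
@10: rss [8B, align 2] → 18
@18: uid [4B, align 2] → 22
@22: gid [8B, align 2] → 30
@30: pid [4B, align 2] → 34
@34: refcount [40B, align 2] → 74
@74: state [1B, align 1] → 75
+1 tail pad (align 2)
size 76, align 2
data bytes 75, size 76 → padding 1

1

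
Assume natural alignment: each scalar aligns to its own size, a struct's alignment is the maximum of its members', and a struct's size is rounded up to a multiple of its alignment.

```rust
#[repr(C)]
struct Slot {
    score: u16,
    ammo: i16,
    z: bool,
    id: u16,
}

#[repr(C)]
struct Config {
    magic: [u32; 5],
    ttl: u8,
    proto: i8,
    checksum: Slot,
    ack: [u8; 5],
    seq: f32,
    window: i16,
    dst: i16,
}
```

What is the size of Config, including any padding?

44

Slot: 0..2  score  (2B, 2-aligned); 2..4  ammo  (2B, 2-aligned); 4..5  z  (1B, 1-aligned); 5..6  -- padding (1B); 6..8  id  (2B, 2-aligned); sizeof = 8, alignof = 2
0..20  magic  (20B, 4-aligned)
20..21  ttl  (1B, 1-aligned)
21..22  proto  (1B, 1-aligned)
22..30  checksum  (8B, 2-aligned)
30..35  ack  (5B, 1-aligned)
35..36  -- padding (1B)
36..40  seq  (4B, 4-aligned)
40..42  window  (2B, 2-aligned)
42..44  dst  (2B, 2-aligned)
sizeof = 44, alignof = 4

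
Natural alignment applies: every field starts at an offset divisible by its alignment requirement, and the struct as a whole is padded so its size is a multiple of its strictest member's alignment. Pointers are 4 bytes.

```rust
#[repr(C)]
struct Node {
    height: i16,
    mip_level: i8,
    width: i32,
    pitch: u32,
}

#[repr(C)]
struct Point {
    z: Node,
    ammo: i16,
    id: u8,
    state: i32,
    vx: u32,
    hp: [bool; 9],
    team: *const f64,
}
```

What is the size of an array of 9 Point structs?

360

Node: @0: height [2B, align 2] → 2; @2: mip_level [1B, align 1] → 3; +1 pad (align 4); @4: width [4B, align 4] → 8; @8: pitch [4B, align 4] → 12; size 12, align 4
@0: z [12B, align 4] → 12
@12: ammo [2B, align 2] → 14
@14: id [1B, align 1] → 15
+1 pad (align 4)
@16: state [4B, align 4] → 20
@20: vx [4B, align 4] → 24
@24: hp [9B, align 1] → 33
+3 pad (align 4)
@36: team [4B, align 4] → 40
size 40, align 4
array of 9: 9 × 40 = 360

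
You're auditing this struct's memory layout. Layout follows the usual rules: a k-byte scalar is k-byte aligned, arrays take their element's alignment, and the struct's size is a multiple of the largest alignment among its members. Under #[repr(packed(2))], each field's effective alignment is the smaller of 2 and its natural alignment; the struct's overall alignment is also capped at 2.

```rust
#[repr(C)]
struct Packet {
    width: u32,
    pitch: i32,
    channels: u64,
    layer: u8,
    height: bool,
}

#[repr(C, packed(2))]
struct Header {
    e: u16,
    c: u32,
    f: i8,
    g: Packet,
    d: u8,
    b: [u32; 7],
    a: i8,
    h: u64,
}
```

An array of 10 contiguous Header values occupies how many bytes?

720

Packet: @0: width [4B, align 4] → 4; @4: pitch [4B, align 4] → 8; @8: channels [8B, align 8] → 16; @16: layer [1B, align 1] → 17; @17: height [1B, align 1] → 18; +6 tail pad (align 8); size 24, align 8
@0: e [2B, align 2] → 2
@2: c [4B, align 2] → 6
@6: f [1B, align 1] → 7
+1 pad (align 2)
@8: g [24B, align 2] → 32
@32: d [1B, align 1] → 33
+1 pad (align 2)
@34: b [28B, align 2] → 62
@62: a [1B, align 1] → 63
+1 pad (align 2)
@64: h [8B, align 2] → 72
size 72, align 2
array of 10: 10 × 72 = 720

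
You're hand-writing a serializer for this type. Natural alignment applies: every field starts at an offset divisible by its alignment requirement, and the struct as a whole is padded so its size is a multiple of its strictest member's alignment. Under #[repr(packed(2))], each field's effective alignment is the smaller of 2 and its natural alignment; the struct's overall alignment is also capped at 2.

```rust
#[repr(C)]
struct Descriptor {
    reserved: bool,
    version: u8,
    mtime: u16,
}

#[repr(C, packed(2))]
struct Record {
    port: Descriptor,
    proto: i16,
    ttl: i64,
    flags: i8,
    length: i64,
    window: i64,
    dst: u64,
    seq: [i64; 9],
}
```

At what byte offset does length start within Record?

Descriptor: @0: reserved [1B, align 1] → 1; @1: version [1B, align 1] → 2; @2: mtime [2B, align 2] → 4; size 4, align 2
@0: port [4B, align 2] → 4
@4: proto [2B, align 2] → 6
@6: ttl [8B, align 2] → 14
@14: flags [1B, align 1] → 15
+1 pad (align 2)
@16: length [8B, align 2] → 24

16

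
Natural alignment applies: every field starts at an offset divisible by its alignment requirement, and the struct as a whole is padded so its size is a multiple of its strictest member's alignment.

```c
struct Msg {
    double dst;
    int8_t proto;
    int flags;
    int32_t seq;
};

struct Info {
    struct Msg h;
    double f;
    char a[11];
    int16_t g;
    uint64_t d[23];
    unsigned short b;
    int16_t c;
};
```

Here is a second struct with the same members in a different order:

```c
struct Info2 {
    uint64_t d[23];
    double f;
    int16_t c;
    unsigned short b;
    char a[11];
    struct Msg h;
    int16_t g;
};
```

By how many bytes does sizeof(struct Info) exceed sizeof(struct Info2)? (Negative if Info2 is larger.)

0

Msg: 0..8  dst  (8B, 8-aligned); 8..9  proto  (1B, 1-aligned); 9..12  -- padding (3B); 12..16  flags  (4B, 4-aligned); 16..20  seq  (4B, 4-aligned); 20..24  -- tail padding (4B); sizeof = 24, alignof = 8
0..24  h  (24B, 8-aligned)
24..32  f  (8B, 8-aligned)
32..43  a  (11B, 1-aligned)
43..44  -- padding (1B)
44..46  g  (2B, 2-aligned)
46..48  -- padding (2B)
48..232  d  (184B, 8-aligned)
232..234  b  (2B, 2-aligned)
234..236  c  (2B, 2-aligned)
236..240  -- tail padding (4B)
sizeof = 240, alignof = 8
— Info2 —
0..184  d  (184B, 8-aligned)
184..192  f  (8B, 8-aligned)
192..194  c  (2B, 2-aligned)
194..196  b  (2B, 2-aligned)
196..207  a  (11B, 1-aligned)
207..208  -- padding (1B)
208..232  h  (24B, 8-aligned)
232..234  g  (2B, 2-aligned)
234..240  -- tail padding (6B)
sizeof = 240, alignof = 8
240 − 240 = 0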